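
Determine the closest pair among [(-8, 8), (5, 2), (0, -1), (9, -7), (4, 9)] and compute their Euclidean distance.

Computing all pairwise distances among 5 points:

d((-8, 8), (5, 2)) = 14.3178
d((-8, 8), (0, -1)) = 12.0416
d((-8, 8), (9, -7)) = 22.6716
d((-8, 8), (4, 9)) = 12.0416
d((5, 2), (0, -1)) = 5.831 <-- minimum
d((5, 2), (9, -7)) = 9.8489
d((5, 2), (4, 9)) = 7.0711
d((0, -1), (9, -7)) = 10.8167
d((0, -1), (4, 9)) = 10.7703
d((9, -7), (4, 9)) = 16.7631

Closest pair: (5, 2) and (0, -1) with distance 5.831

The closest pair is (5, 2) and (0, -1) with Euclidean distance 5.831. For 5 points, brute-force pairwise comparison is shown above. For large n, the divide-and-conquer algorithm (sort by x, recurse on halves, check the dividing strip) achieves O(n log n).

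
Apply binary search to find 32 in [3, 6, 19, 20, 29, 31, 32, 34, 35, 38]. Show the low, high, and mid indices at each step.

Binary search for 32 in [3, 6, 19, 20, 29, 31, 32, 34, 35, 38]:

lo=0, hi=9, mid=4, arr[mid]=29 -> 29 < 32, search right half
lo=5, hi=9, mid=7, arr[mid]=34 -> 34 > 32, search left half
lo=5, hi=6, mid=5, arr[mid]=31 -> 31 < 32, search right half
lo=6, hi=6, mid=6, arr[mid]=32 -> Found target at index 6!

Binary search finds 32 at index 6 after 4 comparisons. The search repeatedly halves the search space by comparing with the middle element.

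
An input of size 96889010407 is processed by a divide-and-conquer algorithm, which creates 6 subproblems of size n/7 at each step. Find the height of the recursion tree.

For divide and conquer with division factor 7:

Problem sizes at each level:
Level 0: 96889010407
Level 1: 13841287201
Level 2: 1977326743
Level 3: 282475249
Level 4: 40353607
Level 5: 5764801
Level 6: 823543
Level 7: 117649
Level 8: 16807
Level 9: 2401
Level 10: 343
Level 11: 49
Level 12: 7
Level 13: 1

The root is level 0 and the size-1 base case is level 13 (the tree spans levels 0 through 13, i.e. 14 levels counting the root), so the depth is the number of divisions: log_7(96889010407) = 13

The recursion tree depth is log_7(96889010407) = 13. At each level, the problem size is divided by 7, so it takes 13 divisions to reduce to a base case of size 1. The algorithm makes 6 recursive calls at each level.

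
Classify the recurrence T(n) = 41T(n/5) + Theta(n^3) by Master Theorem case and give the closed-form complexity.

Master Theorem for T(n) = 41T(n/5) + O(n^3):

a = 41, b = 5, c = 3
log_b(a) = log_5(41) = 2.3074

Case 3: c = 3 > log_5(41) = 2.3074
T(n) = O(n^3) = O(n^3)

For T(n) = 41T(n/5) + O(n^3): log_5(41) = 2.3074. This is Case 3 of the Master Theorem (c > log_b(a), work dominated by root), giving O(n^3).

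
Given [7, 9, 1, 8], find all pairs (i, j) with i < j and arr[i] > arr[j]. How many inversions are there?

Finding inversions in [7, 9, 1, 8]:

(0, 2): arr[0]=7 > arr[2]=1
(1, 2): arr[1]=9 > arr[2]=1
(1, 3): arr[1]=9 > arr[3]=8

Total inversions: 3

The array has 3 inversion(s): (0,2), (1,2), (1,3). Each pair (i,j) satisfies i < j and arr[i] > arr[j].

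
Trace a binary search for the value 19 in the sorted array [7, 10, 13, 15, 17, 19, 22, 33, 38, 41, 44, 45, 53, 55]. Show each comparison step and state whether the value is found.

Binary search for 19 in [7, 10, 13, 15, 17, 19, 22, 33, 38, 41, 44, 45, 53, 55]:

lo=0, hi=13, mid=6, arr[mid]=22 -> 22 > 19, search left half
lo=0, hi=5, mid=2, arr[mid]=13 -> 13 < 19, search right half
lo=3, hi=5, mid=4, arr[mid]=17 -> 17 < 19, search right half
lo=5, hi=5, mid=5, arr[mid]=19 -> Found target at index 5!

Binary search finds 19 at index 5 after 4 comparisons. The search repeatedly halves the search space by comparing with the middle element.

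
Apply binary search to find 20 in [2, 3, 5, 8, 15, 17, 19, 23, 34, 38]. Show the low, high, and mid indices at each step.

Binary search for 20 in [2, 3, 5, 8, 15, 17, 19, 23, 34, 38]:

lo=0, hi=9, mid=4, arr[mid]=15 -> 15 < 20, search right half
lo=5, hi=9, mid=7, arr[mid]=23 -> 23 > 20, search left half
lo=5, hi=6, mid=5, arr[mid]=17 -> 17 < 20, search right half
lo=6, hi=6, mid=6, arr[mid]=19 -> 19 < 20, search right half
lo=7 > hi=6, target 20 not found

Binary search determines that 20 is not in the array after 4 comparisons. The search space was exhausted without finding the target.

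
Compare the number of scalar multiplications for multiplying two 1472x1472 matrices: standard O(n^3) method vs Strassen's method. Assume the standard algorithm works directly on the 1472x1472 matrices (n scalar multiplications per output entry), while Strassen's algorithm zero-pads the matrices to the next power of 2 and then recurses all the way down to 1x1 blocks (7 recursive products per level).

Matrix multiplication for 1472x1472 matrices:

Strassen's algorithm requires power-of-2 dimensions. Pad 1472x1472 to 2048x2048 (next power of 2).

Standard algorithm: 1472^3 = 3189506048 multiplications
Strassen's algorithm: 7^(log2(2048)) = 7^11 = 1977326743 multiplications
Savings: 3189506048 - 1977326743 = 1212179305 multiplications

Standard: 3189506048 multiplications (1472^3). Strassen: 1977326743 multiplications (7^11, after padding to 2048x2048). Strassen reduces 8 recursive multiplications to 7 at each level.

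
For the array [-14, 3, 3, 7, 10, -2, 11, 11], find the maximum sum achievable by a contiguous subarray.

Using Kadane's algorithm on [-14, 3, 3, 7, 10, -2, 11, 11]:

Scanning through the array:
Position 1 (value 3): max_ending_here = 3, max_so_far = 3
Position 2 (value 3): max_ending_here = 6, max_so_far = 6
Position 3 (value 7): max_ending_here = 13, max_so_far = 13
Position 4 (value 10): max_ending_here = 23, max_so_far = 23
Position 5 (value -2): max_ending_here = 21, max_so_far = 23
Position 6 (value 11): max_ending_here = 32, max_so_far = 32
Position 7 (value 11): max_ending_here = 43, max_so_far = 43

Maximum subarray: [3, 3, 7, 10, -2, 11, 11]
Maximum sum: 43

The maximum subarray is [3, 3, 7, 10, -2, 11, 11] with sum 43. This subarray runs from index 1 to index 7.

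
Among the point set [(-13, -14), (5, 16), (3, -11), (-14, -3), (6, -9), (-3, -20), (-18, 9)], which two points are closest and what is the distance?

Computing all pairwise distances among 7 points:

d((-13, -14), (5, 16)) = 34.9857
d((-13, -14), (3, -11)) = 16.2788
d((-13, -14), (-14, -3)) = 11.0454
d((-13, -14), (6, -9)) = 19.6469
d((-13, -14), (-3, -20)) = 11.6619
d((-13, -14), (-18, 9)) = 23.5372
d((5, 16), (3, -11)) = 27.074
d((5, 16), (-14, -3)) = 26.8701
d((5, 16), (6, -9)) = 25.02
d((5, 16), (-3, -20)) = 36.8782
d((5, 16), (-18, 9)) = 24.0416
d((3, -11), (-14, -3)) = 18.7883
d((3, -11), (6, -9)) = 3.6056 <-- minimum
d((3, -11), (-3, -20)) = 10.8167
d((3, -11), (-18, 9)) = 29.0
d((-14, -3), (6, -9)) = 20.8806
d((-14, -3), (-3, -20)) = 20.2485
d((-14, -3), (-18, 9)) = 12.6491
d((6, -9), (-3, -20)) = 14.2127
d((6, -9), (-18, 9)) = 30.0
d((-3, -20), (-18, 9)) = 32.6497

Closest pair: (3, -11) and (6, -9) with distance 3.6056

The closest pair is (3, -11) and (6, -9) with Euclidean distance 3.6056. For 7 points, brute-force pairwise comparison is shown above. For large n, the divide-and-conquer algorithm (sort by x, recurse on halves, check the dividing strip) achieves O(n log n).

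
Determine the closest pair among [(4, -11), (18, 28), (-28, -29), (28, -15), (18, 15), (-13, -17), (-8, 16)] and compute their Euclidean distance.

Computing all pairwise distances among 7 points:

d((4, -11), (18, 28)) = 41.4367
d((4, -11), (-28, -29)) = 36.7151
d((4, -11), (28, -15)) = 24.3311
d((4, -11), (18, 15)) = 29.5296
d((4, -11), (-13, -17)) = 18.0278
d((4, -11), (-8, 16)) = 29.5466
d((18, 28), (-28, -29)) = 73.2462
d((18, 28), (28, -15)) = 44.1475
d((18, 28), (18, 15)) = 13.0 <-- minimum
d((18, 28), (-13, -17)) = 54.6443
d((18, 28), (-8, 16)) = 28.6356
d((-28, -29), (28, -15)) = 57.7235
d((-28, -29), (18, 15)) = 63.6553
d((-28, -29), (-13, -17)) = 19.2094
d((-28, -29), (-8, 16)) = 49.2443
d((28, -15), (18, 15)) = 31.6228
d((28, -15), (-13, -17)) = 41.0488
d((28, -15), (-8, 16)) = 47.5079
d((18, 15), (-13, -17)) = 44.5533
d((18, 15), (-8, 16)) = 26.0192
d((-13, -17), (-8, 16)) = 33.3766

Closest pair: (18, 28) and (18, 15) with distance 13.0

The closest pair is (18, 28) and (18, 15) with Euclidean distance 13.0. For 7 points, brute-force pairwise comparison is shown above. For large n, the divide-and-conquer algorithm (sort by x, recurse on halves, check the dividing strip) achieves O(n log n).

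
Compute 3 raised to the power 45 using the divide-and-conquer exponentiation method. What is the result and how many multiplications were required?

Computing 3^45 by squaring (build up from 3^1; each line after the first costs one multiplication):

3^1 = 3
3^2 = (3^1)^2 = 3^2 = 9
3^4 = (3^2)^2 = 9^2 = 81
3^5 = 3 * 3^4 = 3 * 81 = 243
3^10 = (3^5)^2 = 243^2 = 59049
3^11 = 3 * 3^10 = 3 * 59049 = 177147
3^22 = (3^11)^2 = 177147^2 = 31381059609
3^44 = (3^22)^2 = 31381059609^2 = 984770902183611232881
3^45 = 3 * 3^44 = 3 * 984770902183611232881 = 2954312706550833698643

Result: 2954312706550833698643
Multiplications needed: 8 (8 lines after 3^1)

3^45 = 2954312706550833698643. Using exponentiation by squaring, this requires 8 multiplications. The key idea: if the exponent is even, square the half-power; if odd, multiply by the base once.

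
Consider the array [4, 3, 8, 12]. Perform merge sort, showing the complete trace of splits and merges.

Merge sort trace:

Split: [4, 3, 8, 12] -> [4, 3] and [8, 12]
  Split: [4, 3] -> [4] and [3]
  Merge: [4] + [3] -> [3, 4]
  Split: [8, 12] -> [8] and [12]
  Merge: [8] + [12] -> [8, 12]
Merge: [3, 4] + [8, 12] -> [3, 4, 8, 12]

Final sorted array: [3, 4, 8, 12]

The merge sort proceeds by recursively splitting the array and merging sorted halves.
After all merges, the sorted array is [3, 4, 8, 12].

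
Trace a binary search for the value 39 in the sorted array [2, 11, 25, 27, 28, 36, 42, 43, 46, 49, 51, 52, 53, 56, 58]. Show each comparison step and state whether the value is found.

Binary search for 39 in [2, 11, 25, 27, 28, 36, 42, 43, 46, 49, 51, 52, 53, 56, 58]:

lo=0, hi=14, mid=7, arr[mid]=43 -> 43 > 39, search left half
lo=0, hi=6, mid=3, arr[mid]=27 -> 27 < 39, search right half
lo=4, hi=6, mid=5, arr[mid]=36 -> 36 < 39, search right half
lo=6, hi=6, mid=6, arr[mid]=42 -> 42 > 39, search left half
lo=6 > hi=5, target 39 not found

Binary search determines that 39 is not in the array after 4 comparisons. The search space was exhausted without finding the target.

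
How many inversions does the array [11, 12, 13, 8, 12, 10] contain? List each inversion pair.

Finding inversions in [11, 12, 13, 8, 12, 10]:

(0, 3): arr[0]=11 > arr[3]=8
(0, 5): arr[0]=11 > arr[5]=10
(1, 3): arr[1]=12 > arr[3]=8
(1, 5): arr[1]=12 > arr[5]=10
(2, 3): arr[2]=13 > arr[3]=8
(2, 4): arr[2]=13 > arr[4]=12
(2, 5): arr[2]=13 > arr[5]=10
(4, 5): arr[4]=12 > arr[5]=10

Total inversions: 8

The array has 8 inversion(s): (0,3), (0,5), (1,3), (1,5), (2,3), (2,4), (2,5), (4,5). Each pair (i,j) satisfies i < j and arr[i] > arr[j].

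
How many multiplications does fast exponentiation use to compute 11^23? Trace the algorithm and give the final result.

Computing 11^23 by squaring (build up from 11^1; each line after the first costs one multiplication):

11^1 = 11
11^2 = (11^1)^2 = 11^2 = 121
11^4 = (11^2)^2 = 121^2 = 14641
11^5 = 11 * 11^4 = 11 * 14641 = 161051
11^10 = (11^5)^2 = 161051^2 = 25937424601
11^11 = 11 * 11^10 = 11 * 25937424601 = 285311670611
11^22 = (11^11)^2 = 285311670611^2 = 81402749386839761113321
11^23 = 11 * 11^22 = 11 * 81402749386839761113321 = 895430243255237372246531

Result: 895430243255237372246531
Multiplications needed: 7 (7 lines after 11^1)

11^23 = 895430243255237372246531. Using exponentiation by squaring, this requires 7 multiplications. The key idea: if the exponent is even, square the half-power; if odd, multiply by the base once.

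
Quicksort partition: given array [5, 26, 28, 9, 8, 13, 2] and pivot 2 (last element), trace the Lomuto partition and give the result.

Lomuto partition with pivot = 2:

Initial array: [5, 26, 28, 9, 8, 13, 2]

arr[0]=5 > 2: no swap
arr[1]=26 > 2: no swap
arr[2]=28 > 2: no swap
arr[3]=9 > 2: no swap
arr[4]=8 > 2: no swap
arr[5]=13 > 2: no swap

Place pivot at position 0: [2, 26, 28, 9, 8, 13, 5]
Pivot position: 0

After partitioning with pivot 2, the array becomes [2, 26, 28, 9, 8, 13, 5]. The pivot is placed at index 0. All elements to the left of the pivot are <= 2, and all elements to the right are > 2.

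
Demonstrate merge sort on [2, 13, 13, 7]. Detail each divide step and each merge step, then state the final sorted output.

Merge sort trace:

Split: [2, 13, 13, 7] -> [2, 13] and [13, 7]
  Split: [2, 13] -> [2] and [13]
  Merge: [2] + [13] -> [2, 13]
  Split: [13, 7] -> [13] and [7]
  Merge: [13] + [7] -> [7, 13]
Merge: [2, 13] + [7, 13] -> [2, 7, 13, 13]

Final sorted array: [2, 7, 13, 13]

The merge sort proceeds by recursively splitting the array and merging sorted halves.
After all merges, the sorted array is [2, 7, 13, 13].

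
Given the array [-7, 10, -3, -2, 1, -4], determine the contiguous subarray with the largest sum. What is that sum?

Using Kadane's algorithm on [-7, 10, -3, -2, 1, -4]:

Scanning through the array:
Position 1 (value 10): max_ending_here = 10, max_so_far = 10
Position 2 (value -3): max_ending_here = 7, max_so_far = 10
Position 3 (value -2): max_ending_here = 5, max_so_far = 10
Position 4 (value 1): max_ending_here = 6, max_so_far = 10
Position 5 (value -4): max_ending_here = 2, max_so_far = 10

Maximum subarray: [10]
Maximum sum: 10

The maximum subarray is [10] with sum 10. This subarray runs from index 1 to index 1.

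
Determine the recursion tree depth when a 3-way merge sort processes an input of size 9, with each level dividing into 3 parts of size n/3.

For divide and conquer with division factor 3:

Problem sizes at each level:
Level 0: 9
Level 1: 3
Level 2: 1

The root is level 0 and the size-1 base case is level 2 (the tree spans levels 0 through 2, i.e. 3 levels counting the root), so the depth is the number of divisions: log_3(9) = 2

The recursion tree depth is log_3(9) = 2. At each level, the problem size is divided by 3, so it takes 2 divisions to reduce to a base case of size 1. The algorithm makes 3 recursive calls at each level.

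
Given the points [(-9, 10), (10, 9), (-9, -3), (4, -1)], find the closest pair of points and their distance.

Computing all pairwise distances among 4 points:

d((-9, 10), (10, 9)) = 19.0263
d((-9, 10), (-9, -3)) = 13.0
d((-9, 10), (4, -1)) = 17.0294
d((10, 9), (-9, -3)) = 22.4722
d((10, 9), (4, -1)) = 11.6619 <-- minimum
d((-9, -3), (4, -1)) = 13.1529

Closest pair: (10, 9) and (4, -1) with distance 11.6619

The closest pair is (10, 9) and (4, -1) with Euclidean distance 11.6619. For 4 points, brute-force pairwise comparison is shown above. For large n, the divide-and-conquer algorithm (sort by x, recurse on halves, check the dividing strip) achieves O(n log n).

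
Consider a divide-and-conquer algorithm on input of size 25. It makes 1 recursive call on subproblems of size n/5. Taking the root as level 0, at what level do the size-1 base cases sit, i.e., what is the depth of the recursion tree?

For divide and conquer with division factor 5:

Problem sizes at each level:
Level 0: 25
Level 1: 5
Level 2: 1

The root is level 0 and the size-1 base case is level 2 (the tree spans levels 0 through 2, i.e. 3 levels counting the root), so the depth is the number of divisions: log_5(25) = 2

The recursion tree depth is log_5(25) = 2. At each level, the problem size is divided by 5, so it takes 2 divisions to reduce to a base case of size 1. The algorithm makes 1 recursive call at each level.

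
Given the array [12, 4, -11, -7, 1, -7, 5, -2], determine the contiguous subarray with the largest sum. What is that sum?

Using Kadane's algorithm on [12, 4, -11, -7, 1, -7, 5, -2]:

Scanning through the array:
Position 1 (value 4): max_ending_here = 16, max_so_far = 16
Position 2 (value -11): max_ending_here = 5, max_so_far = 16
Position 3 (value -7): max_ending_here = -2, max_so_far = 16
Position 4 (value 1): max_ending_here = 1, max_so_far = 16
Position 5 (value -7): max_ending_here = -6, max_so_far = 16
Position 6 (value 5): max_ending_here = 5, max_so_far = 16
Position 7 (value -2): max_ending_here = 3, max_so_far = 16

Maximum subarray: [12, 4]
Maximum sum: 16

The maximum subarray is [12, 4] with sum 16. This subarray runs from index 0 to index 1.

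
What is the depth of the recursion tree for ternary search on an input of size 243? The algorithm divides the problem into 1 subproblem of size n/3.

For divide and conquer with division factor 3:

Problem sizes at each level:
Level 0: 243
Level 1: 81
Level 2: 27
Level 3: 9
Level 4: 3
Level 5: 1

The root is level 0 and the size-1 base case is level 5 (the tree spans levels 0 through 5, i.e. 6 levels counting the root), so the depth is the number of divisions: log_3(243) = 5

The recursion tree depth is log_3(243) = 5. At each level, the problem size is divided by 3, so it takes 5 divisions to reduce to a base case of size 1. The algorithm makes 1 recursive call at each level.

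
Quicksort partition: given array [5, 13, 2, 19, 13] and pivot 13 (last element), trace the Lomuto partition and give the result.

Lomuto partition with pivot = 13:

Initial array: [5, 13, 2, 19, 13]

arr[0]=5 <= 13: swap with position 0, array becomes [5, 13, 2, 19, 13]
arr[1]=13 <= 13: swap with position 1, array becomes [5, 13, 2, 19, 13]
arr[2]=2 <= 13: swap with position 2, array becomes [5, 13, 2, 19, 13]
arr[3]=19 > 13: no swap

Place pivot at position 3: [5, 13, 2, 13, 19]
Pivot position: 3

After partitioning with pivot 13, the array becomes [5, 13, 2, 13, 19]. The pivot is placed at index 3. All elements to the left of the pivot are <= 13, and all elements to the right are > 13.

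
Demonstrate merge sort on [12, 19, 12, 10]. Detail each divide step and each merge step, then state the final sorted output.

Merge sort trace:

Split: [12, 19, 12, 10] -> [12, 19] and [12, 10]
  Split: [12, 19] -> [12] and [19]
  Merge: [12] + [19] -> [12, 19]
  Split: [12, 10] -> [12] and [10]
  Merge: [12] + [10] -> [10, 12]
Merge: [12, 19] + [10, 12] -> [10, 12, 12, 19]

Final sorted array: [10, 12, 12, 19]

The merge sort proceeds by recursively splitting the array and merging sorted halves.
After all merges, the sorted array is [10, 12, 12, 19].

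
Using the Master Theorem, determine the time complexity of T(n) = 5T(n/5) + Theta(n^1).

Master Theorem for T(n) = 5T(n/5) + O(n^1):

a = 5, b = 5, c = 1
log_b(a) = log_5(5) = 1.0000

Case 2: c = 1 = log_5(5) = 1.0000
T(n) = O(n^1 log n) = O(n log n)

For T(n) = 5T(n/5) + O(n^1): log_5(5) = 1.0000. This is Case 2 of the Master Theorem (c = log_b(a), equal work at all levels), giving O(n log n).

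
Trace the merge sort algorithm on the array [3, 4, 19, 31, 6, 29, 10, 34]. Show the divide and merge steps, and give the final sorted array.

Merge sort trace:

Split: [3, 4, 19, 31, 6, 29, 10, 34] -> [3, 4, 19, 31] and [6, 29, 10, 34]
  Split: [3, 4, 19, 31] -> [3, 4] and [19, 31]
    Split: [3, 4] -> [3] and [4]
    Merge: [3] + [4] -> [3, 4]
    Split: [19, 31] -> [19] and [31]
    Merge: [19] + [31] -> [19, 31]
  Merge: [3, 4] + [19, 31] -> [3, 4, 19, 31]
  Split: [6, 29, 10, 34] -> [6, 29] and [10, 34]
    Split: [6, 29] -> [6] and [29]
    Merge: [6] + [29] -> [6, 29]
    Split: [10, 34] -> [10] and [34]
    Merge: [10] + [34] -> [10, 34]
  Merge: [6, 29] + [10, 34] -> [6, 10, 29, 34]
Merge: [3, 4, 19, 31] + [6, 10, 29, 34] -> [3, 4, 6, 10, 19, 29, 31, 34]

Final sorted array: [3, 4, 6, 10, 19, 29, 31, 34]

The merge sort proceeds by recursively splitting the array and merging sorted halves.
After all merges, the sorted array is [3, 4, 6, 10, 19, 29, 31, 34].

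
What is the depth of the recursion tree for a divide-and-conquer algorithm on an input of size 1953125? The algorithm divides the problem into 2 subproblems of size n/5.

For divide and conquer with division factor 5:

Problem sizes at each level:
Level 0: 1953125
Level 1: 390625
Level 2: 78125
Level 3: 15625
Level 4: 3125
Level 5: 625
Level 6: 125
Level 7: 25
Level 8: 5
Level 9: 1

The root is level 0 and the size-1 base case is level 9 (the tree spans levels 0 through 9, i.e. 10 levels counting the root), so the depth is the number of divisions: log_5(1953125) = 9

The recursion tree depth is log_5(1953125) = 9. At each level, the problem size is divided by 5, so it takes 9 divisions to reduce to a base case of size 1. The algorithm makes 2 recursive calls at each level.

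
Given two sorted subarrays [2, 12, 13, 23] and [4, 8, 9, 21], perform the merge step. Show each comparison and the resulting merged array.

Merging process:

Compare 2 vs 4: take 2 from left. Merged: [2]
Compare 12 vs 4: take 4 from right. Merged: [2, 4]
Compare 12 vs 8: take 8 from right. Merged: [2, 4, 8]
Compare 12 vs 9: take 9 from right. Merged: [2, 4, 8, 9]
Compare 12 vs 21: take 12 from left. Merged: [2, 4, 8, 9, 12]
Compare 13 vs 21: take 13 from left. Merged: [2, 4, 8, 9, 12, 13]
Compare 23 vs 21: take 21 from right. Merged: [2, 4, 8, 9, 12, 13, 21]
Append remaining from left: [23]. Merged: [2, 4, 8, 9, 12, 13, 21, 23]

Final merged array: [2, 4, 8, 9, 12, 13, 21, 23]
Total comparisons: 7

The merged array is [2, 4, 8, 9, 12, 13, 21, 23], requiring 7 comparisons. The merge step runs in O(n) time where n is the total number of elements.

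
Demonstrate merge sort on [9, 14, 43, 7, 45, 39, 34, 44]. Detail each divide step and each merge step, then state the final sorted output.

Merge sort trace:

Split: [9, 14, 43, 7, 45, 39, 34, 44] -> [9, 14, 43, 7] and [45, 39, 34, 44]
  Split: [9, 14, 43, 7] -> [9, 14] and [43, 7]
    Split: [9, 14] -> [9] and [14]
    Merge: [9] + [14] -> [9, 14]
    Split: [43, 7] -> [43] and [7]
    Merge: [43] + [7] -> [7, 43]
  Merge: [9, 14] + [7, 43] -> [7, 9, 14, 43]
  Split: [45, 39, 34, 44] -> [45, 39] and [34, 44]
    Split: [45, 39] -> [45] and [39]
    Merge: [45] + [39] -> [39, 45]
    Split: [34, 44] -> [34] and [44]
    Merge: [34] + [44] -> [34, 44]
  Merge: [39, 45] + [34, 44] -> [34, 39, 44, 45]
Merge: [7, 9, 14, 43] + [34, 39, 44, 45] -> [7, 9, 14, 34, 39, 43, 44, 45]

Final sorted array: [7, 9, 14, 34, 39, 43, 44, 45]

The merge sort proceeds by recursively splitting the array and merging sorted halves.
After all merges, the sorted array is [7, 9, 14, 34, 39, 43, 44, 45].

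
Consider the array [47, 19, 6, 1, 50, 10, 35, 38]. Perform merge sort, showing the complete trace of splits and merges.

Merge sort trace:

Split: [47, 19, 6, 1, 50, 10, 35, 38] -> [47, 19, 6, 1] and [50, 10, 35, 38]
  Split: [47, 19, 6, 1] -> [47, 19] and [6, 1]
    Split: [47, 19] -> [47] and [19]
    Merge: [47] + [19] -> [19, 47]
    Split: [6, 1] -> [6] and [1]
    Merge: [6] + [1] -> [1, 6]
  Merge: [19, 47] + [1, 6] -> [1, 6, 19, 47]
  Split: [50, 10, 35, 38] -> [50, 10] and [35, 38]
    Split: [50, 10] -> [50] and [10]
    Merge: [50] + [10] -> [10, 50]
    Split: [35, 38] -> [35] and [38]
    Merge: [35] + [38] -> [35, 38]
  Merge: [10, 50] + [35, 38] -> [10, 35, 38, 50]
Merge: [1, 6, 19, 47] + [10, 35, 38, 50] -> [1, 6, 10, 19, 35, 38, 47, 50]

Final sorted array: [1, 6, 10, 19, 35, 38, 47, 50]

The merge sort proceeds by recursively splitting the array and merging sorted halves.
After all merges, the sorted array is [1, 6, 10, 19, 35, 38, 47, 50].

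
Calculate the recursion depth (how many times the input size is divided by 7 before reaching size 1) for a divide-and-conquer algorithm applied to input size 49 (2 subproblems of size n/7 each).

For divide and conquer with division factor 7:

Problem sizes at each level:
Level 0: 49
Level 1: 7
Level 2: 1

The root is level 0 and the size-1 base case is level 2 (the tree spans levels 0 through 2, i.e. 3 levels counting the root), so the depth is the number of divisions: log_7(49) = 2

The recursion tree depth is log_7(49) = 2. At each level, the problem size is divided by 7, so it takes 2 divisions to reduce to a base case of size 1. The algorithm makes 2 recursive calls at each level.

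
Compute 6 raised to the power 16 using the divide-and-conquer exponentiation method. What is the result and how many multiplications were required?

Computing 6^16 by squaring (build up from 6^1; each line after the first costs one multiplication):

6^1 = 6
6^2 = (6^1)^2 = 6^2 = 36
6^4 = (6^2)^2 = 36^2 = 1296
6^8 = (6^4)^2 = 1296^2 = 1679616
6^16 = (6^8)^2 = 1679616^2 = 2821109907456

Result: 2821109907456
Multiplications needed: 4 (4 lines after 6^1)

6^16 = 2821109907456. Using exponentiation by squaring, this requires 4 multiplications. The key idea: if the exponent is even, square the half-power; if odd, multiply by the base once.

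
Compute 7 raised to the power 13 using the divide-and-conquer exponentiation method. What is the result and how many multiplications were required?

Computing 7^13 by squaring (build up from 7^1; each line after the first costs one multiplication):

7^1 = 7
7^2 = (7^1)^2 = 7^2 = 49
7^3 = 7 * 7^2 = 7 * 49 = 343
7^6 = (7^3)^2 = 343^2 = 117649
7^12 = (7^6)^2 = 117649^2 = 13841287201
7^13 = 7 * 7^12 = 7 * 13841287201 = 96889010407

Result: 96889010407
Multiplications needed: 5 (5 lines after 7^1)

7^13 = 96889010407. Using exponentiation by squaring, this requires 5 multiplications. The key idea: if the exponent is even, square the half-power; if odd, multiply by the base once.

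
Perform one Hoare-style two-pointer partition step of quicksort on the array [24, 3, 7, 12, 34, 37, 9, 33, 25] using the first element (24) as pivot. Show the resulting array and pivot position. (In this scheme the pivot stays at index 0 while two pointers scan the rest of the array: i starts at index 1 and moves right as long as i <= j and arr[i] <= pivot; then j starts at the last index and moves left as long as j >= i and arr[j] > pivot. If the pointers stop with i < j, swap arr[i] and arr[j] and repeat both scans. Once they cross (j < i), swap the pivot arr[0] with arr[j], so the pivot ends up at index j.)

Hoare-style two-pointer partition with pivot = 24:

Initial array: [24, 3, 7, 12, 34, 37, 9, 33, 25]

Pointers start at i = 1, j = 8.
i stops at index 4 (arr[4]=34 > 24), j stops at index 6 (arr[6]=9 <= 24): swap arr[4] and arr[6], array becomes [24, 3, 7, 12, 9, 37, 34, 33, 25]
i ends at 5, j ends at 4: the pointers have crossed (j < i), so scanning stops.

Swap pivot arr[0] with arr[4] to place pivot at position 4: [9, 3, 7, 12, 24, 37, 34, 33, 25]
Pivot position: 4

After partitioning with pivot 24, the array becomes [9, 3, 7, 12, 24, 37, 34, 33, 25]. The pivot is placed at index 4. All elements to the left of the pivot are <= 24, and all elements to the right are > 24.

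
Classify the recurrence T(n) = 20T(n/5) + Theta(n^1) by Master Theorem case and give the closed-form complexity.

Master Theorem for T(n) = 20T(n/5) + O(n^1):

a = 20, b = 5, c = 1
log_b(a) = log_5(20) = 1.8614

Case 1: c = 1 < log_5(20) = 1.8614
T(n) = O(n^(log_5 20))

For T(n) = 20T(n/5) + O(n^1): log_5(20) = 1.8614. This is Case 1 of the Master Theorem (c < log_b(a), work dominated by leaves), giving O(n^(log_5 20)).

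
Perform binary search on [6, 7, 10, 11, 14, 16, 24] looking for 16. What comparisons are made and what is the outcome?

Binary search for 16 in [6, 7, 10, 11, 14, 16, 24]:

lo=0, hi=6, mid=3, arr[mid]=11 -> 11 < 16, search right half
lo=4, hi=6, mid=5, arr[mid]=16 -> Found target at index 5!

Binary search finds 16 at index 5 after 2 comparisons. The search repeatedly halves the search space by comparing with the middle element.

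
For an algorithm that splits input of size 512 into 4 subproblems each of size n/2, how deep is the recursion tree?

For divide and conquer with division factor 2:

Problem sizes at each level:
Level 0: 512
Level 1: 256
Level 2: 128
Level 3: 64
Level 4: 32
Level 5: 16
Level 6: 8
Level 7: 4
Level 8: 2
Level 9: 1

The root is level 0 and the size-1 base case is level 9 (the tree spans levels 0 through 9, i.e. 10 levels counting the root), so the depth is the number of divisions: log_2(512) = 9

The recursion tree depth is log_2(512) = 9. At each level, the problem size is divided by 2, so it takes 9 divisions to reduce to a base case of size 1. The algorithm makes 4 recursive calls at each level.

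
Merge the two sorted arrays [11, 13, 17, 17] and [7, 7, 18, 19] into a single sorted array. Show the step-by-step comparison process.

Merging process:

Compare 11 vs 7: take 7 from right. Merged: [7]
Compare 11 vs 7: take 7 from right. Merged: [7, 7]
Compare 11 vs 18: take 11 from left. Merged: [7, 7, 11]
Compare 13 vs 18: take 13 from left. Merged: [7, 7, 11, 13]
Compare 17 vs 18: take 17 from left. Merged: [7, 7, 11, 13, 17]
Compare 17 vs 18: take 17 from left. Merged: [7, 7, 11, 13, 17, 17]
Append remaining from right: [18, 19]. Merged: [7, 7, 11, 13, 17, 17, 18, 19]

Final merged array: [7, 7, 11, 13, 17, 17, 18, 19]
Total comparisons: 6

The merged array is [7, 7, 11, 13, 17, 17, 18, 19], requiring 6 comparisons. The merge step runs in O(n) time where n is the total number of elements.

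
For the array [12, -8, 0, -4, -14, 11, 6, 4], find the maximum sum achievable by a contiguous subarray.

Using Kadane's algorithm on [12, -8, 0, -4, -14, 11, 6, 4]:

Scanning through the array:
Position 1 (value -8): max_ending_here = 4, max_so_far = 12
Position 2 (value 0): max_ending_here = 4, max_so_far = 12
Position 3 (value -4): max_ending_here = 0, max_so_far = 12
Position 4 (value -14): max_ending_here = -14, max_so_far = 12
Position 5 (value 11): max_ending_here = 11, max_so_far = 12
Position 6 (value 6): max_ending_here = 17, max_so_far = 17
Position 7 (value 4): max_ending_here = 21, max_so_far = 21

Maximum subarray: [11, 6, 4]
Maximum sum: 21

The maximum subarray is [11, 6, 4] with sum 21. This subarray runs from index 5 to index 7.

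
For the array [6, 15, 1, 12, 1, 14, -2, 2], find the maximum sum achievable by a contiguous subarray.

Using Kadane's algorithm on [6, 15, 1, 12, 1, 14, -2, 2]:

Scanning through the array:
Position 1 (value 15): max_ending_here = 21, max_so_far = 21
Position 2 (value 1): max_ending_here = 22, max_so_far = 22
Position 3 (value 12): max_ending_here = 34, max_so_far = 34
Position 4 (value 1): max_ending_here = 35, max_so_far = 35
Position 5 (value 14): max_ending_here = 49, max_so_far = 49
Position 6 (value -2): max_ending_here = 47, max_so_far = 49
Position 7 (value 2): max_ending_here = 49, max_so_far = 49

Maximum subarray: [6, 15, 1, 12, 1, 14]
Maximum sum: 49

The maximum subarray is [6, 15, 1, 12, 1, 14] with sum 49. This subarray runs from index 0 to index 5.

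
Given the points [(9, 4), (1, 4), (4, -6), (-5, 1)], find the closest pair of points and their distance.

Computing all pairwise distances among 4 points:

d((9, 4), (1, 4)) = 8.0
d((9, 4), (4, -6)) = 11.1803
d((9, 4), (-5, 1)) = 14.3178
d((1, 4), (4, -6)) = 10.4403
d((1, 4), (-5, 1)) = 6.7082 <-- minimum
d((4, -6), (-5, 1)) = 11.4018

Closest pair: (1, 4) and (-5, 1) with distance 6.7082

The closest pair is (1, 4) and (-5, 1) with Euclidean distance 6.7082. For 4 points, brute-force pairwise comparison is shown above. For large n, the divide-and-conquer algorithm (sort by x, recurse on halves, check the dividing strip) achieves O(n log n).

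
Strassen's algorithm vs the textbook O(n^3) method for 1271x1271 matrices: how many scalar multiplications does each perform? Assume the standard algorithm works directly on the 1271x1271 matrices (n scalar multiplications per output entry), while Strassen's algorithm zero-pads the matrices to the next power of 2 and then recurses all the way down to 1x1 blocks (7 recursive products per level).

Matrix multiplication for 1271x1271 matrices:

Strassen's algorithm requires power-of-2 dimensions. Pad 1271x1271 to 2048x2048 (next power of 2).

Standard algorithm: 1271^3 = 2053225511 multiplications
Strassen's algorithm: 7^(log2(2048)) = 7^11 = 1977326743 multiplications
Savings: 2053225511 - 1977326743 = 75898768 multiplications

Standard: 2053225511 multiplications (1271^3). Strassen: 1977326743 multiplications (7^11, after padding to 2048x2048). Strassen reduces 8 recursive multiplications to 7 at each level.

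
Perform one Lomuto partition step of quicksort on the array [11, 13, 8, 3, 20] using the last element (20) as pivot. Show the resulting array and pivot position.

Lomuto partition with pivot = 20:

Initial array: [11, 13, 8, 3, 20]

arr[0]=11 <= 20: swap with position 0, array becomes [11, 13, 8, 3, 20]
arr[1]=13 <= 20: swap with position 1, array becomes [11, 13, 8, 3, 20]
arr[2]=8 <= 20: swap with position 2, array becomes [11, 13, 8, 3, 20]
arr[3]=3 <= 20: swap with position 3, array becomes [11, 13, 8, 3, 20]

Place pivot at position 4: [11, 13, 8, 3, 20]
Pivot position: 4

After partitioning with pivot 20, the array becomes [11, 13, 8, 3, 20]. The pivot is placed at index 4. All elements to the left of the pivot are <= 20, and all elements to the right are > 20.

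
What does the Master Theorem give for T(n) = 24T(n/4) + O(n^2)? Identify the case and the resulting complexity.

Master Theorem for T(n) = 24T(n/4) + O(n^2):

a = 24, b = 4, c = 2
log_b(a) = log_4(24) = 2.2925

Case 1: c = 2 < log_4(24) = 2.2925
T(n) = O(n^(log_4 24))

For T(n) = 24T(n/4) + O(n^2): log_4(24) = 2.2925. This is Case 1 of the Master Theorem (c < log_b(a), work dominated by leaves), giving O(n^(log_4 24)).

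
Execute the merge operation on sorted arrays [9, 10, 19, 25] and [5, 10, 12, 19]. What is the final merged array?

Merging process:

Compare 9 vs 5: take 5 from right. Merged: [5]
Compare 9 vs 10: take 9 from left. Merged: [5, 9]
Compare 10 vs 10: take 10 from left. Merged: [5, 9, 10]
Compare 19 vs 10: take 10 from right. Merged: [5, 9, 10, 10]
Compare 19 vs 12: take 12 from right. Merged: [5, 9, 10, 10, 12]
Compare 19 vs 19: take 19 from left. Merged: [5, 9, 10, 10, 12, 19]
Compare 25 vs 19: take 19 from right. Merged: [5, 9, 10, 10, 12, 19, 19]
Append remaining from left: [25]. Merged: [5, 9, 10, 10, 12, 19, 19, 25]

Final merged array: [5, 9, 10, 10, 12, 19, 19, 25]
Total comparisons: 7

The merged array is [5, 9, 10, 10, 12, 19, 19, 25], requiring 7 comparisons. The merge step runs in O(n) time where n is the total number of elements.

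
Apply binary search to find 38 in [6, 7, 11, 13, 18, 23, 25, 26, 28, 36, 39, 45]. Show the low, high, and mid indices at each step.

Binary search for 38 in [6, 7, 11, 13, 18, 23, 25, 26, 28, 36, 39, 45]:

lo=0, hi=11, mid=5, arr[mid]=23 -> 23 < 38, search right half
lo=6, hi=11, mid=8, arr[mid]=28 -> 28 < 38, search right half
lo=9, hi=11, mid=10, arr[mid]=39 -> 39 > 38, search left half
lo=9, hi=9, mid=9, arr[mid]=36 -> 36 < 38, search right half
lo=10 > hi=9, target 38 not found

Binary search determines that 38 is not in the array after 4 comparisons. The search space was exhausted without finding the target.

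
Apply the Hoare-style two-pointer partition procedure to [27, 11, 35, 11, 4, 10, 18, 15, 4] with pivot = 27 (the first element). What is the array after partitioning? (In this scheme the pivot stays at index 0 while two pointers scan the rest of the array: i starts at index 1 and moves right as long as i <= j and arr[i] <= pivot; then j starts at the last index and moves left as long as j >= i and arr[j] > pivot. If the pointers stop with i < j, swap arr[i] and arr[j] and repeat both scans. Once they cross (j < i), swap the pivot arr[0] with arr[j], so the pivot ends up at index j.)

Hoare-style two-pointer partition with pivot = 27:

Initial array: [27, 11, 35, 11, 4, 10, 18, 15, 4]

Pointers start at i = 1, j = 8.
i stops at index 2 (arr[2]=35 > 27), j stops at index 8 (arr[8]=4 <= 27): swap arr[2] and arr[8], array becomes [27, 11, 4, 11, 4, 10, 18, 15, 35]
i ends at 8, j ends at 7: the pointers have crossed (j < i), so scanning stops.

Swap pivot arr[0] with arr[7] to place pivot at position 7: [15, 11, 4, 11, 4, 10, 18, 27, 35]
Pivot position: 7

After partitioning with pivot 27, the array becomes [15, 11, 4, 11, 4, 10, 18, 27, 35]. The pivot is placed at index 7. All elements to the left of the pivot are <= 27, and all elements to the right are > 27.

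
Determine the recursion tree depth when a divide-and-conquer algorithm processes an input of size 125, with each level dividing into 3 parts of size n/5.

For divide and conquer with division factor 5:

Problem sizes at each level:
Level 0: 125
Level 1: 25
Level 2: 5
Level 3: 1

The root is level 0 and the size-1 base case is level 3 (the tree spans levels 0 through 3, i.e. 4 levels counting the root), so the depth is the number of divisions: log_5(125) = 3

The recursion tree depth is log_5(125) = 3. At each level, the problem size is divided by 5, so it takes 3 divisions to reduce to a base case of size 1. The algorithm makes 3 recursive calls at each level.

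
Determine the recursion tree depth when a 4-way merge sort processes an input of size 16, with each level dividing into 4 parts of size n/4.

For divide and conquer with division factor 4:

Problem sizes at each level:
Level 0: 16
Level 1: 4
Level 2: 1

The root is level 0 and the size-1 base case is level 2 (the tree spans levels 0 through 2, i.e. 3 levels counting the root), so the depth is the number of divisions: log_4(16) = 2

The recursion tree depth is log_4(16) = 2. At each level, the problem size is divided by 4, so it takes 2 divisions to reduce to a base case of size 1. The algorithm makes 4 recursive calls at each level.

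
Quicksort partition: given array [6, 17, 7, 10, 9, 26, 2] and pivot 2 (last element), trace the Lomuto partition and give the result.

Lomuto partition with pivot = 2:

Initial array: [6, 17, 7, 10, 9, 26, 2]

arr[0]=6 > 2: no swap
arr[1]=17 > 2: no swap
arr[2]=7 > 2: no swap
arr[3]=10 > 2: no swap
arr[4]=9 > 2: no swap
arr[5]=26 > 2: no swap

Place pivot at position 0: [2, 17, 7, 10, 9, 26, 6]
Pivot position: 0

After partitioning with pivot 2, the array becomes [2, 17, 7, 10, 9, 26, 6]. The pivot is placed at index 0. All elements to the left of the pivot are <= 2, and all elements to the right are > 2.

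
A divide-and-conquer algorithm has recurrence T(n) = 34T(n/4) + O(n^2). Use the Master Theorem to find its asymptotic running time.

Master Theorem for T(n) = 34T(n/4) + O(n^2):

a = 34, b = 4, c = 2
log_b(a) = log_4(34) = 2.5437

Case 1: c = 2 < log_4(34) = 2.5437
T(n) = O(n^(log_4 34))

For T(n) = 34T(n/4) + O(n^2): log_4(34) = 2.5437. This is Case 1 of the Master Theorem (c < log_b(a), work dominated by leaves), giving O(n^(log_4 34)).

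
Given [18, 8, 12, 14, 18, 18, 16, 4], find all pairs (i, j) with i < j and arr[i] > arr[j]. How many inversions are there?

Finding inversions in [18, 8, 12, 14, 18, 18, 16, 4]:

(0, 1): arr[0]=18 > arr[1]=8
(0, 2): arr[0]=18 > arr[2]=12
(0, 3): arr[0]=18 > arr[3]=14
(0, 6): arr[0]=18 > arr[6]=16
(0, 7): arr[0]=18 > arr[7]=4
(1, 7): arr[1]=8 > arr[7]=4
(2, 7): arr[2]=12 > arr[7]=4
(3, 7): arr[3]=14 > arr[7]=4
(4, 6): arr[4]=18 > arr[6]=16
(4, 7): arr[4]=18 > arr[7]=4
(5, 6): arr[5]=18 > arr[6]=16
(5, 7): arr[5]=18 > arr[7]=4
(6, 7): arr[6]=16 > arr[7]=4

Total inversions: 13

The array has 13 inversion(s): (0,1), (0,2), (0,3), (0,6), (0,7), (1,7), (2,7), (3,7), (4,6), (4,7), (5,6), (5,7), (6,7). Each pair (i,j) satisfies i < j and arr[i] > arr[j].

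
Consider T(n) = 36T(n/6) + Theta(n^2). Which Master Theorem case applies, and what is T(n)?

Master Theorem for T(n) = 36T(n/6) + O(n^2):

a = 36, b = 6, c = 2
log_b(a) = log_6(36) = 2.0000

Case 2: c = 2 = log_6(36) = 2.0000
T(n) = O(n^2 log n) = O(n^2 log n)

For T(n) = 36T(n/6) + O(n^2): log_6(36) = 2.0000. This is Case 2 of the Master Theorem (c = log_b(a), equal work at all levels), giving O(n^2 log n).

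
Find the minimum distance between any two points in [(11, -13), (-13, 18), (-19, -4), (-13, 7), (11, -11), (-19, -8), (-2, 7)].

Computing all pairwise distances among 7 points:

d((11, -13), (-13, 18)) = 39.2046
d((11, -13), (-19, -4)) = 31.3209
d((11, -13), (-13, 7)) = 31.241
d((11, -13), (11, -11)) = 2.0 <-- minimum
d((11, -13), (-19, -8)) = 30.4138
d((11, -13), (-2, 7)) = 23.8537
d((-13, 18), (-19, -4)) = 22.8035
d((-13, 18), (-13, 7)) = 11.0
d((-13, 18), (11, -11)) = 37.6431
d((-13, 18), (-19, -8)) = 26.6833
d((-13, 18), (-2, 7)) = 15.5563
d((-19, -4), (-13, 7)) = 12.53
d((-19, -4), (11, -11)) = 30.8058
d((-19, -4), (-19, -8)) = 4.0
d((-19, -4), (-2, 7)) = 20.2485
d((-13, 7), (11, -11)) = 30.0
d((-13, 7), (-19, -8)) = 16.1555
d((-13, 7), (-2, 7)) = 11.0
d((11, -11), (-19, -8)) = 30.1496
d((11, -11), (-2, 7)) = 22.2036
d((-19, -8), (-2, 7)) = 22.6716

Closest pair: (11, -13) and (11, -11) with distance 2.0

The closest pair is (11, -13) and (11, -11) with Euclidean distance 2.0. For 7 points, brute-force pairwise comparison is shown above. For large n, the divide-and-conquer algorithm (sort by x, recurse on halves, check the dividing strip) achieves O(n log n).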